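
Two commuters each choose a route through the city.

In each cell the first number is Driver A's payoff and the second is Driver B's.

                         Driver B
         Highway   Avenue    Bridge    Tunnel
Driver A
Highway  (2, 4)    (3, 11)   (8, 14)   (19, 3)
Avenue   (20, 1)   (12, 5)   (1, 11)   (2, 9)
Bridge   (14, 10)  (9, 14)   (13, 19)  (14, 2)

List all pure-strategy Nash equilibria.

Mark each player's best response to every combination of opponents' strategies; a profile where every player is best-responding is a pure Nash equilibrium.
Driver A against Highway: payoffs 2, 20, 14 → best response Avenue.
Driver A against Avenue: payoffs 3, 12, 9 → best response Avenue.
Driver A against Bridge: payoffs 8, 1, 13 → best response Bridge.
Driver A against Tunnel: payoffs 19, 2, 14 → best response Highway.
Driver B against Highway: payoffs 4, 11, 14, 3 → best response Bridge.
Driver B against Avenue: payoffs 1, 5, 11, 9 → best response Bridge.
Driver B against Bridge: payoffs 10, 14, 19, 2 → best response Bridge.
Mutual best responses: (Bridge, Bridge).

(Bridge, Bridge)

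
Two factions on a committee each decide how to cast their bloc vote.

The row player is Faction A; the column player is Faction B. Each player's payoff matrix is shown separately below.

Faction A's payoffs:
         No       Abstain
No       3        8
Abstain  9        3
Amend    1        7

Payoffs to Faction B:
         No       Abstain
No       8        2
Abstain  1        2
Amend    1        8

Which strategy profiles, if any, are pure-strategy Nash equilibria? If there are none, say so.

No pure-strategy Nash equilibrium.

Faction A against No: payoffs 3, 9, 1 → best response Abstain.
Faction A against Abstain: payoffs 8, 3, 7 → best response No.
Faction B against No: payoffs 8, 2 → best response No.
Faction B against Abstain: payoffs 1, 2 → best response Abstain.
Faction B against Amend: payoffs 1, 8 → best response Abstain.
No profile is a mutual best response for all players.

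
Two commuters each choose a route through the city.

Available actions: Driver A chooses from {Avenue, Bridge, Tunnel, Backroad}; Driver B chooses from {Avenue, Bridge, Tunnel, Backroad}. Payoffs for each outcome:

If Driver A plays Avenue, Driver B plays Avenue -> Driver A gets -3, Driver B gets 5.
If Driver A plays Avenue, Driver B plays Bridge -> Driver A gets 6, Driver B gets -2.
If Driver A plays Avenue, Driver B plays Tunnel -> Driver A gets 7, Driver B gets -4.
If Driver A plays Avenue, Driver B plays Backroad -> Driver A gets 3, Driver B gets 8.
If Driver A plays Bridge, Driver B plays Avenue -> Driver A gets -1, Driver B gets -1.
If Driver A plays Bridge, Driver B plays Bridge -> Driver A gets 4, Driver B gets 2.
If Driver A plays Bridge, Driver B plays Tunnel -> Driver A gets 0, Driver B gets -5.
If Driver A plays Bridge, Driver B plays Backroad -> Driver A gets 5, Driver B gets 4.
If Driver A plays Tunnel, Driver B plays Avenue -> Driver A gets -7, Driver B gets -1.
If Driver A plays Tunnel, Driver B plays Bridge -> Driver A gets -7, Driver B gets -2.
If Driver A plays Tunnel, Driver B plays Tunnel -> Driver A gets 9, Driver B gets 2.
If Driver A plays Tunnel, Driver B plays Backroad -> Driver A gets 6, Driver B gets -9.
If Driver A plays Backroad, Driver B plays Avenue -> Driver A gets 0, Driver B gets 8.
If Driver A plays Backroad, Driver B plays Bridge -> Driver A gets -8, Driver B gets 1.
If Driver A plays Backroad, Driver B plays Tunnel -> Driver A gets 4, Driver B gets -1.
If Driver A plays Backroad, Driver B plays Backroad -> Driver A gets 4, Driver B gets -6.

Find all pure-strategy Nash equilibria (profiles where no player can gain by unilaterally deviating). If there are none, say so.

Pure-strategy Nash equilibria: (Tunnel, Tunnel); (Backroad, Avenue)

For each player, find the best response to each opponent profile; mutual best responses are the pure NE.
Driver A against Avenue: payoffs -3, -1, -7, 0 → best response Backroad.
Driver A against Bridge: payoffs 6, 4, -7, -8 → best response Avenue.
Driver A against Tunnel: payoffs 7, 0, 9, 4 → best response Tunnel.
Driver A against Backroad: payoffs 3, 5, 6, 4 → best response Tunnel.
Driver B against Avenue: payoffs 5, -2, -4, 8 → best response Backroad.
Driver B against Bridge: payoffs -1, 2, -5, 4 → best response Backroad.
Driver B against Tunnel: payoffs -1, -2, 2, -9 → best response Tunnel.
Driver B against Backroad: payoffs 8, 1, -1, -6 → best response Avenue.
Mutual best responses: (Tunnel, Tunnel); (Backroad, Avenue).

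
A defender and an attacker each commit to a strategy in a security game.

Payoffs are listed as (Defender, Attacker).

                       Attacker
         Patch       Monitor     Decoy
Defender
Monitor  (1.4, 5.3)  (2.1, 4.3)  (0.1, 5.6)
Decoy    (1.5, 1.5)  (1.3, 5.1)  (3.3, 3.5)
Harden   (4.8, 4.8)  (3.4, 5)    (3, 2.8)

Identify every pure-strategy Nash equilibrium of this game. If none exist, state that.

The unique pure-strategy Nash equilibrium is (Harden, Monitor).

Defender against Patch: payoffs 1.4, 1.5, 4.8 → best response Harden.
Defender against Monitor: payoffs 2.1, 1.3, 3.4 → best response Harden.
Defender against Decoy: payoffs 0.1, 3.3, 3 → best response Decoy.
Attacker against Monitor: payoffs 5.3, 4.3, 5.6 → best response Decoy.
Attacker against Decoy: payoffs 1.5, 5.1, 3.5 → best response Monitor.
Attacker against Harden: payoffs 4.8, 5, 2.8 → best response Monitor.
Mutual best responses: (Harden, Monitor).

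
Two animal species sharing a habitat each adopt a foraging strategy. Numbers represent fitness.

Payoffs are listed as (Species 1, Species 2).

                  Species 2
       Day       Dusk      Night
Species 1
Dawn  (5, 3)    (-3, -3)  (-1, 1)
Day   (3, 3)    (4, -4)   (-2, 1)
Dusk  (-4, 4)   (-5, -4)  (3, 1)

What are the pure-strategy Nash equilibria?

For each strategy profile, look for a profitable unilateral deviation.
(Dawn, Day): Species 1 gets 5, best alternative 3; Species 2 gets 3, best alternative 1. No profitable deviation — NE.
(Dawn, Dusk): Species 1 can switch to Day (-3 → 4). Not NE.
(Dawn, Night): Species 1 can switch to Dusk (-1 → 3). Not NE.
(Day, Day): Species 1 can switch to Dawn (3 → 5). Not NE.
(Day, Dusk): Species 2 can switch to Day (-4 → 3). Not NE.
(Day, Night): Species 1 can switch to Dawn (-2 → -1). Not NE.
(Dusk, Day): Species 1 can switch to Dawn (-4 → 5). Not NE.
(Dusk, Dusk): Species 1 can switch to Dawn (-5 → -3). Not NE.
(Dusk, Night): Species 2 can switch to Day (1 → 4). Not NE.

The unique pure-strategy Nash equilibrium is (Dawn, Day).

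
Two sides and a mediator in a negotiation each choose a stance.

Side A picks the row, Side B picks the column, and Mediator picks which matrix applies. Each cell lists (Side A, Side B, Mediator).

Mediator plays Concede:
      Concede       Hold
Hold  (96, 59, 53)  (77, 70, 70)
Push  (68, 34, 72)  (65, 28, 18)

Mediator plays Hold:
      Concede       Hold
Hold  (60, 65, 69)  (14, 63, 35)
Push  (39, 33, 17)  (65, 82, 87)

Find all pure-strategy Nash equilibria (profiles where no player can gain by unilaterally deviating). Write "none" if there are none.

Side A against (Concede, Concede): payoffs 96, 68 → best response Hold.
Side A against (Concede, Hold): payoffs 60, 39 → best response Hold.
Side A against (Hold, Concede): payoffs 77, 65 → best response Hold.
Side A against (Hold, Hold): payoffs 14, 65 → best response Push.
Side B against (Hold, Concede): payoffs 59, 70 → best response Hold.
Side B against (Hold, Hold): payoffs 65, 63 → best response Concede.
Side B against (Push, Concede): payoffs 34, 28 → best response Concede.
Side B against (Push, Hold): payoffs 33, 82 → best response Hold.
Mediator against (Hold, Concede): payoffs 53, 69 → best response Hold.
Mediator against (Hold, Hold): payoffs 70, 35 → best response Concede.
Mediator against (Push, Concede): payoffs 72, 17 → best response Concede.
Mediator against (Push, Hold): payoffs 18, 87 → best response Hold.
Mutual best responses: (Hold, Concede, Hold); (Hold, Hold, Concede); (Push, Hold, Hold).

Pure-strategy Nash equilibria: (Hold, Concede, Hold) and (Hold, Hold, Concede) and (Push, Hold, Hold)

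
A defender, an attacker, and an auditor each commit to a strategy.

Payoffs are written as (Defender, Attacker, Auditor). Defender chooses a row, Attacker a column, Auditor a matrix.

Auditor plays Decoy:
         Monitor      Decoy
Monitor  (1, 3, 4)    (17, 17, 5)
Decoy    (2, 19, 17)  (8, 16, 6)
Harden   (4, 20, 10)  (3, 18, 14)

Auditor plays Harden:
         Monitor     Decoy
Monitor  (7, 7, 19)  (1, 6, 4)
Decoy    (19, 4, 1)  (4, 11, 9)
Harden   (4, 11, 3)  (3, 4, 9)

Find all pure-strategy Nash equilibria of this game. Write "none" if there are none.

Defender against (Monitor, Decoy): payoffs 1, 2, 4 → best response Harden.
Defender against (Monitor, Harden): payoffs 7, 19, 4 → best response Decoy.
Defender against (Decoy, Decoy): payoffs 17, 8, 3 → best response Monitor.
Defender against (Decoy, Harden): payoffs 1, 4, 3 → best response Decoy.
Attacker against (Monitor, Decoy): payoffs 3, 17 → best response Decoy.
Attacker against (Monitor, Harden): payoffs 7, 6 → best response Monitor.
Attacker against (Decoy, Decoy): payoffs 19, 16 → best response Monitor.
Attacker against (Decoy, Harden): payoffs 4, 11 → best response Decoy.
Attacker against (Harden, Decoy): payoffs 20, 18 → best response Monitor.
Attacker against (Harden, Harden): payoffs 11, 4 → best response Monitor.
Auditor against (Monitor, Monitor): payoffs 4, 19 → best response Harden.
Auditor against (Monitor, Decoy): payoffs 5, 4 → best response Decoy.
Auditor against (Decoy, Monitor): payoffs 17, 1 → best response Decoy.
Auditor against (Decoy, Decoy): payoffs 6, 9 → best response Harden.
Auditor against (Harden, Monitor): payoffs 10, 3 → best response Decoy.
Auditor against (Harden, Decoy): payoffs 14, 9 → best response Decoy.
Mutual best responses: (Monitor, Decoy, Decoy); (Decoy, Decoy, Harden); (Harden, Monitor, Decoy).

The pure Nash equilibria are (Monitor, Decoy, Decoy) and (Decoy, Decoy, Harden) and (Harden, Monitor, Decoy).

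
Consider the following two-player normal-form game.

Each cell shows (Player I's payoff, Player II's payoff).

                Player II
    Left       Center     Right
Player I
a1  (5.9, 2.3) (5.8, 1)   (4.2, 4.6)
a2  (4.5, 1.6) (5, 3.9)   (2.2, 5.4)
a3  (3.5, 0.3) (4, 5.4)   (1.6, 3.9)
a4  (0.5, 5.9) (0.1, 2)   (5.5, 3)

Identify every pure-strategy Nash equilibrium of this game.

There is no pure-strategy Nash equilibrium.

Player I against Left: payoffs 5.9, 4.5, 3.5, 0.5 → best response a1.
Player I against Center: payoffs 5.8, 5, 4, 0.1 → best response a1.
Player I against Right: payoffs 4.2, 2.2, 1.6, 5.5 → best response a4.
Player II against a1: payoffs 2.3, 1, 4.6 → best response Right.
Player II against a2: payoffs 1.6, 3.9, 5.4 → best response Right.
Player II against a3: payoffs 0.3, 5.4, 3.9 → best response Center.
Player II against a4: payoffs 5.9, 2, 3 → best response Left.
No profile is a mutual best response for all players.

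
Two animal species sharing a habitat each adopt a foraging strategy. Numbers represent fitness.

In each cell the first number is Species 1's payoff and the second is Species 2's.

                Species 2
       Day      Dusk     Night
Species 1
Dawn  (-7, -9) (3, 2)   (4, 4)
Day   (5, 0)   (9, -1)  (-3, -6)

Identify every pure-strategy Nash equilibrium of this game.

(Dawn, Day): Species 1 can switch to Day (-7 → 5). Not NE.
(Dawn, Dusk): Species 1 can switch to Day (3 → 9). Not NE.
(Dawn, Night): Species 1 gets 4, best alternative -3; Species 2 gets 4, best alternative 2. No profitable deviation — NE.
(Day, Day): Species 1 gets 5, best alternative -7; Species 2 gets 0, best alternative -1. No profitable deviation — NE.
(Day, Dusk): Species 2 can switch to Day (-1 → 0). Not NE.
(Day, Night): Species 1 can switch to Dawn (-3 → 4). Not NE.

Pure-strategy Nash equilibria: (Dawn, Night) and (Day, Day)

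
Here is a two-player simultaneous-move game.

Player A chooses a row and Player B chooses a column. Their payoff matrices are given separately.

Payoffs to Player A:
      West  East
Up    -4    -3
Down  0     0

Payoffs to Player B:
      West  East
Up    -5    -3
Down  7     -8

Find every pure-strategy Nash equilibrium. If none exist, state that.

The unique pure-strategy Nash equilibrium is (Down, West).

For each strategy profile, look for a profitable unilateral deviation.
(Up, West): Player A can switch to Down (-4 → 0). Not NE.
(Up, East): Player A can switch to Down (-3 → 0). Not NE.
(Down, West): Player A gets 0, best alternative -4; Player B gets 7, best alternative -8. No profitable deviation — NE.
(Down, East): Player B can switch to West (-8 → 7). Not NE.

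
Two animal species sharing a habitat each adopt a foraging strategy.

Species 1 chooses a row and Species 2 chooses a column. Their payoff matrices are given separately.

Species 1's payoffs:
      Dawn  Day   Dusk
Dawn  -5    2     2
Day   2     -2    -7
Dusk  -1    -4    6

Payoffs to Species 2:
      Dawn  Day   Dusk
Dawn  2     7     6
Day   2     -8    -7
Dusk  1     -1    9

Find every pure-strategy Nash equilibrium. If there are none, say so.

Species 1 against Dawn: payoffs -5, 2, -1 → best response Day.
Species 1 against Day: payoffs 2, -2, -4 → best response Dawn.
Species 1 against Dusk: payoffs 2, -7, 6 → best response Dusk.
Species 2 against Dawn: payoffs 2, 7, 6 → best response Day.
Species 2 against Day: payoffs 2, -8, -7 → best response Dawn.
Species 2 against Dusk: payoffs 1, -1, 9 → best response Dusk.
Mutual best responses: (Dawn, Day); (Day, Dawn); (Dusk, Dusk).

The pure Nash equilibria are (Dawn, Day), (Day, Dawn), (Dusk, Dusk).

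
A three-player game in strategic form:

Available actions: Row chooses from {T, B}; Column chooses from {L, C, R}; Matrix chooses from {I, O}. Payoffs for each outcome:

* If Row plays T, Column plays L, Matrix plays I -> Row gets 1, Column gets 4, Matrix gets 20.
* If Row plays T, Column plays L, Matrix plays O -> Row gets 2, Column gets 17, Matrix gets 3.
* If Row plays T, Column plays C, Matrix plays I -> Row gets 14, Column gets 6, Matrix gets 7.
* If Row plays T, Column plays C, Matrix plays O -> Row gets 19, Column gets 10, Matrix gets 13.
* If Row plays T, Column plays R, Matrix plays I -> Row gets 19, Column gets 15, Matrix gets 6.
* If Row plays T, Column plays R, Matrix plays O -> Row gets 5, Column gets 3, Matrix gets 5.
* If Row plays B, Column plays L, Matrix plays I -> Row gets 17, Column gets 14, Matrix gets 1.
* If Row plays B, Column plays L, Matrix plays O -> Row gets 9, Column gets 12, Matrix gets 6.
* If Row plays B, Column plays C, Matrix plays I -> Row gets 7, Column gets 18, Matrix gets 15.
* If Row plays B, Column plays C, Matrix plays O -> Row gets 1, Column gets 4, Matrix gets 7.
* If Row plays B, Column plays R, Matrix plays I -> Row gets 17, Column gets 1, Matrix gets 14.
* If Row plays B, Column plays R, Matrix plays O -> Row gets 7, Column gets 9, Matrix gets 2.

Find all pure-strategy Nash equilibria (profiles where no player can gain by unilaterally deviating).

(T, L, I): Row can switch to B (1 → 17). Not NE.
(T, L, O): Row can switch to B (2 → 9). Not NE.
(T, C, I): Column can switch to R (6 → 15). Not NE.
(T, C, O): Column can switch to L (10 → 17). Not NE.
(T, R, I): Row gets 19, best alternative 17; Column gets 15, best alternative 6; Matrix gets 6, best alternative 5. No profitable deviation — NE.
(T, R, O): Row can switch to B (5 → 7). Not NE.
(B, L, I): Column can switch to C (14 → 18). Not NE.
(B, L, O): Row gets 9, best alternative 2; Column gets 12, best alternative 9; Matrix gets 6, best alternative 1. No profitable deviation — NE.
(B, C, I): Row can switch to T (7 → 14). Not NE.
(B, C, O): Row can switch to T (1 → 19). Not NE.
(The remaining 2 profiles each have a profitable deviation by the same check.)

(T, R, I) and (B, L, O)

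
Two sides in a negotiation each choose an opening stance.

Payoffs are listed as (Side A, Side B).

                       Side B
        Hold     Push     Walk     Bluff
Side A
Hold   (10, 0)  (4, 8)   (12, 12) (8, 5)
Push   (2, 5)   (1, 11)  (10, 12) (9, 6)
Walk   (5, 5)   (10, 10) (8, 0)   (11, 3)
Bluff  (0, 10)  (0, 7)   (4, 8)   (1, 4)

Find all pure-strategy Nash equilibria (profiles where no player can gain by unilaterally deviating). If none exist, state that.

The pure Nash equilibria are (Hold, Walk), (Walk, Push).

(Hold, Hold): Side B can switch to Push (0 → 8). Not NE.
(Hold, Push): Side A can switch to Walk (4 → 10). Not NE.
(Hold, Walk): Side A gets 12, best alternative 10; Side B gets 12, best alternative 8. No profitable deviation — NE.
(Hold, Bluff): Side A can switch to Push (8 → 9). Not NE.
(Push, Hold): Side A can switch to Hold (2 → 10). Not NE.
(Push, Push): Side A can switch to Hold (1 → 4). Not NE.
(Push, Walk): Side A can switch to Hold (10 → 12). Not NE.
(Push, Bluff): Side A can switch to Walk (9 → 11). Not NE.
(Walk, Hold): Side A can switch to Hold (5 → 10). Not NE.
(Walk, Push): Side A gets 10, best alternative 4; Side B gets 10, best alternative 5. No profitable deviation — NE.
(Walk, Walk): Side A can switch to Hold (8 → 12). Not NE.
(Walk, Bluff): Side B can switch to Hold (3 → 5). Not NE.
(The remaining 4 profiles each have a profitable deviation by the same check.)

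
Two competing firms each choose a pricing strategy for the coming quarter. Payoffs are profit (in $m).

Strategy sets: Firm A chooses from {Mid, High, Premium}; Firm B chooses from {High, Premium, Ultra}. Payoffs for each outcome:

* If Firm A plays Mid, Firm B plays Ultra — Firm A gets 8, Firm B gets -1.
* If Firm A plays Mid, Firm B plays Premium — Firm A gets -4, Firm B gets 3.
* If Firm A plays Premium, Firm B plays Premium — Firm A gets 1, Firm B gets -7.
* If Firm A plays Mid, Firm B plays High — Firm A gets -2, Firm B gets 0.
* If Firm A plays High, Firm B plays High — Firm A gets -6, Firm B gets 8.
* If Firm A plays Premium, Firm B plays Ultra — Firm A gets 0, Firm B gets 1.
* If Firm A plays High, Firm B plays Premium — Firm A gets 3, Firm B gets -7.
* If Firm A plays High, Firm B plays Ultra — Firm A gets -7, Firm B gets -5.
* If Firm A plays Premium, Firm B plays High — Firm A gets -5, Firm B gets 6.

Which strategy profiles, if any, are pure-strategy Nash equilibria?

Check each profile: it is a Nash equilibrium iff no player can strictly gain by switching unilaterally.
(Mid, High): Firm B can switch to Premium (0 → 3). Not NE.
(Mid, Premium): Firm A can switch to High (-4 → 3). Not NE.
(Mid, Ultra): Firm B can switch to High (-1 → 0). Not NE.
(High, High): Firm A can switch to Mid (-6 → -2). Not NE.
(High, Premium): Firm B can switch to High (-7 → 8). Not NE.
(High, Ultra): Firm A can switch to Mid (-7 → 8). Not NE.
(Premium, High): Firm A can switch to Mid (-5 → -2). Not NE.
(Premium, Premium): Firm A can switch to High (1 → 3). Not NE.
(The remaining 1 profile has a profitable deviation by the same check.)

none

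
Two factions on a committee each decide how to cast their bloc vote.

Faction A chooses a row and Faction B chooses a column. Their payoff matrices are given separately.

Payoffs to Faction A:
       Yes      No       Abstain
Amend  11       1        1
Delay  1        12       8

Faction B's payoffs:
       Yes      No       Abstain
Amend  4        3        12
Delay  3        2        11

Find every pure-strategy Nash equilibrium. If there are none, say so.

Mark each player's best response to every combination of opponents' strategies; a profile where every player is best-responding is a pure Nash equilibrium.
Faction A against Yes: payoffs 11, 1 → best response Amend.
Faction A against No: payoffs 1, 12 → best response Delay.
Faction A against Abstain: payoffs 1, 8 → best response Delay.
Faction B against Amend: payoffs 4, 3, 12 → best response Abstain.
Faction B against Delay: payoffs 3, 2, 11 → best response Abstain.
Mutual best responses: (Delay, Abstain).

The unique pure-strategy Nash equilibrium is (Delay, Abstain).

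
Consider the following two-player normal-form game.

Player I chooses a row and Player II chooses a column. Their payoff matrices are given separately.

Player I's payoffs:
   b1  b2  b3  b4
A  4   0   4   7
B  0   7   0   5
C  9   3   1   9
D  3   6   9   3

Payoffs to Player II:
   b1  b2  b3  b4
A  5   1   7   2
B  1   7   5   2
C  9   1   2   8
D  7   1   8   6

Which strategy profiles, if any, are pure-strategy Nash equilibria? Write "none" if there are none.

(B, b2); (C, b1); (D, b3)

(A, b1): Player I can switch to C (4 → 9). Not NE.
(A, b2): Player I can switch to B (0 → 7). Not NE.
(A, b3): Player I can switch to D (4 → 9). Not NE.
(A, b4): Player I can switch to C (7 → 9). Not NE.
(B, b1): Player I can switch to A (0 → 4). Not NE.
(B, b2): Player I gets 7, best alternative 6; Player II gets 7, best alternative 5. No profitable deviation — NE.
(B, b3): Player I can switch to A (0 → 4). Not NE.
(C, b1): Player I gets 9, best alternative 4; Player II gets 9, best alternative 8. No profitable deviation — NE.
(D, b3): Player I gets 9, best alternative 4; Player II gets 8, best alternative 7. No profitable deviation — NE.
(The remaining 7 profiles each have a profitable deviation by the same check.)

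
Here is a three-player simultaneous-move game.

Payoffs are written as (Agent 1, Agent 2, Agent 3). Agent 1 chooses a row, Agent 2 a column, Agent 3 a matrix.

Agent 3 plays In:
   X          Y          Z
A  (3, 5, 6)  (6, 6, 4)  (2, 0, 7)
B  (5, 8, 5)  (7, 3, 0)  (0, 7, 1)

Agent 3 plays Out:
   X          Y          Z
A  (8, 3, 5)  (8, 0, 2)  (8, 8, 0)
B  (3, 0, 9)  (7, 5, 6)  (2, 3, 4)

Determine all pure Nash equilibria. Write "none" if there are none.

Agent 1 against (X, In): payoffs 3, 5 → best response B.
Agent 1 against (X, Out): payoffs 8, 3 → best response A.
Agent 1 against (Y, In): payoffs 6, 7 → best response B.
Agent 1 against (Y, Out): payoffs 8, 7 → best response A.
Agent 1 against (Z, In): payoffs 2, 0 → best response A.
Agent 1 against (Z, Out): payoffs 8, 2 → best response A.
Agent 2 against (A, In): payoffs 5, 6, 0 → best response Y.
Agent 2 against (A, Out): payoffs 3, 0, 8 → best response Z.
Agent 2 against (B, In): payoffs 8, 3, 7 → best response X.
Agent 2 against (B, Out): payoffs 0, 5, 3 → best response Y.
Agent 3 against (A, X): payoffs 6, 5 → best response In.
Agent 3 against (A, Y): payoffs 4, 2 → best response In.
Agent 3 against (A, Z): payoffs 7, 0 → best response In.
Agent 3 against (B, X): payoffs 5, 9 → best response Out.
Agent 3 against (B, Y): payoffs 0, 6 → best response Out.
Agent 3 against (B, Z): payoffs 1, 4 → best response Out.
No profile is a mutual best response for all players.

No pure-strategy Nash equilibrium.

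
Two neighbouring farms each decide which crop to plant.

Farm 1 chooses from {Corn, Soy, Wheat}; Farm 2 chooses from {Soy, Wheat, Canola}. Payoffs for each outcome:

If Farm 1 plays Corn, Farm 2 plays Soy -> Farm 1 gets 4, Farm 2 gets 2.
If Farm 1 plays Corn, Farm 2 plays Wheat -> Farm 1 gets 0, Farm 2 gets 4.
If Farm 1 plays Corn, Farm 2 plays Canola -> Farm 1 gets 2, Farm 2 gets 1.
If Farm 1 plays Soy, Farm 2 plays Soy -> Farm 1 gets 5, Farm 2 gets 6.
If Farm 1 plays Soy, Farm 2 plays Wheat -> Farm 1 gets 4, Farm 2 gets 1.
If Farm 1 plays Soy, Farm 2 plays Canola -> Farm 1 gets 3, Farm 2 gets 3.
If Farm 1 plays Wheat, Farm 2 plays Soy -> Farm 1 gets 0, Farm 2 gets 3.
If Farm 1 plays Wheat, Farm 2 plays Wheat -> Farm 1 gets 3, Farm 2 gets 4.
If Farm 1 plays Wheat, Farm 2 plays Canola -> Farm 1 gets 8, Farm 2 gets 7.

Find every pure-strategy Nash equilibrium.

(Soy, Soy) and (Wheat, Canola)

Mark each player's best response to every combination of opponents' strategies; a profile where every player is best-responding is a pure Nash equilibrium.
Farm 1 against Soy: payoffs 4, 5, 0 → best response Soy.
Farm 1 against Wheat: payoffs 0, 4, 3 → best response Soy.
Farm 1 against Canola: payoffs 2, 3, 8 → best response Wheat.
Farm 2 against Corn: payoffs 2, 4, 1 → best response Wheat.
Farm 2 against Soy: payoffs 6, 1, 3 → best response Soy.
Farm 2 against Wheat: payoffs 3, 4, 7 → best response Canola.
Mutual best responses: (Soy, Soy); (Wheat, Canola).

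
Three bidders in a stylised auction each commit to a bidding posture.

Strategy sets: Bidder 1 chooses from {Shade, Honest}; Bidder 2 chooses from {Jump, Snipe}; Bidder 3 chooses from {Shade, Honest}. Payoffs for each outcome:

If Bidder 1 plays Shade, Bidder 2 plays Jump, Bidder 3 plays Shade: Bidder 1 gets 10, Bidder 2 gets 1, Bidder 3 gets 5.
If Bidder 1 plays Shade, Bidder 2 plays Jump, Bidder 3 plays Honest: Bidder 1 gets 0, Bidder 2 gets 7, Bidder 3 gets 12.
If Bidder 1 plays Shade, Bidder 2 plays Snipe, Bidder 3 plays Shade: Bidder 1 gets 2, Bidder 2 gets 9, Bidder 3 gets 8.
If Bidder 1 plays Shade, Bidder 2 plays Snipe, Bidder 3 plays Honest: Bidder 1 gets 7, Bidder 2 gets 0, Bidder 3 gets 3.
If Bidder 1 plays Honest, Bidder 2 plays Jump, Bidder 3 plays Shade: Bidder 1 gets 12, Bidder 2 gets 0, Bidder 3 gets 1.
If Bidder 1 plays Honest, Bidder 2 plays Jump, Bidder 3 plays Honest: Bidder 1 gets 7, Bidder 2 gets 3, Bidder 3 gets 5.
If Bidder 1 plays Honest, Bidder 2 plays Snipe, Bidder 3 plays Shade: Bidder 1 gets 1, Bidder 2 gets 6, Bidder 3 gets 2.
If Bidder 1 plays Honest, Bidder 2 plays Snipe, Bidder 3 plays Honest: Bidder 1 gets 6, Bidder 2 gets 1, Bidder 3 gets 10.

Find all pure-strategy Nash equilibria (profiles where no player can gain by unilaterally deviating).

(Shade, Snipe, Shade) and (Honest, Jump, Honest)

Bidder 1 against (Jump, Shade): payoffs 10, 12 → best response Honest.
Bidder 1 against (Jump, Honest): payoffs 0, 7 → best response Honest.
Bidder 1 against (Snipe, Shade): payoffs 2, 1 → best response Shade.
Bidder 1 against (Snipe, Honest): payoffs 7, 6 → best response Shade.
Bidder 2 against (Shade, Shade): payoffs 1, 9 → best response Snipe.
Bidder 2 against (Shade, Honest): payoffs 7, 0 → best response Jump.
Bidder 2 against (Honest, Shade): payoffs 0, 6 → best response Snipe.
Bidder 2 against (Honest, Honest): payoffs 3, 1 → best response Jump.
Bidder 3 against (Shade, Jump): payoffs 5, 12 → best response Honest.
Bidder 3 against (Shade, Snipe): payoffs 8, 3 → best response Shade.
Bidder 3 against (Honest, Jump): payoffs 1, 5 → best response Honest.
Bidder 3 against (Honest, Snipe): payoffs 2, 10 → best response Honest.
Mutual best responses: (Shade, Snipe, Shade); (Honest, Jump, Honest).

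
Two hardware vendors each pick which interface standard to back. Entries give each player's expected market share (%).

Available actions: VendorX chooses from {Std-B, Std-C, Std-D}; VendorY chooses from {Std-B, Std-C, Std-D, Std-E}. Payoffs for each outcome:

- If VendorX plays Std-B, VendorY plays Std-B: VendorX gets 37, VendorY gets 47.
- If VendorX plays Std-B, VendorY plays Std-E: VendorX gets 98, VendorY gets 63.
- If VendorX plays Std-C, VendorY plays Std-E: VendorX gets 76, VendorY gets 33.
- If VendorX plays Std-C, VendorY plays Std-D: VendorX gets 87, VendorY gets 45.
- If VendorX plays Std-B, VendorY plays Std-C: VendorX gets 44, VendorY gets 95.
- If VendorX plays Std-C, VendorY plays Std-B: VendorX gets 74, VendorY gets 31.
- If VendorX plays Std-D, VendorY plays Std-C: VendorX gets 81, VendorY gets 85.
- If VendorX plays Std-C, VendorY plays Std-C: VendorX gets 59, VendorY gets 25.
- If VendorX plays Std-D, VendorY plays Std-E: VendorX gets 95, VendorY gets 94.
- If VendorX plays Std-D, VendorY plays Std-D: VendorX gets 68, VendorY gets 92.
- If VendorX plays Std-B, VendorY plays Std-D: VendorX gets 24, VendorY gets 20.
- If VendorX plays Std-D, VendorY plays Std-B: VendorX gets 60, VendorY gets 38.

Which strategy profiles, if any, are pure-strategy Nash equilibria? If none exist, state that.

VendorX against Std-B: payoffs 37, 74, 60 → best response Std-C.
VendorX against Std-C: payoffs 44, 59, 81 → best response Std-D.
VendorX against Std-D: payoffs 24, 87, 68 → best response Std-C.
VendorX against Std-E: payoffs 98, 76, 95 → best response Std-B.
VendorY against Std-B: payoffs 47, 95, 20, 63 → best response Std-C.
VendorY against Std-C: payoffs 31, 25, 45, 33 → best response Std-D.
VendorY against Std-D: payoffs 38, 85, 92, 94 → best response Std-E.
Mutual best responses: (Std-C, Std-D).

Pure NE: (Std-C, Std-D)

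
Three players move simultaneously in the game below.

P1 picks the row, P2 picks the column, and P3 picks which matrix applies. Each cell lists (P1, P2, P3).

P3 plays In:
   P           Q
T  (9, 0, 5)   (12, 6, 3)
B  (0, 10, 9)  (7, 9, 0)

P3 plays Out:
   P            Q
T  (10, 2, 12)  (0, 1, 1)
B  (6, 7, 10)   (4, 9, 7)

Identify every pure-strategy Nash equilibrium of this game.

For each strategy profile, look for a profitable unilateral deviation.
(T, P, In): P2 can switch to Q (0 → 6). Not NE.
(T, P, Out): P1 gets 10, best alternative 6; P2 gets 2, best alternative 1; P3 gets 12, best alternative 5. No profitable deviation — NE.
(T, Q, In): P1 gets 12, best alternative 7; P2 gets 6, best alternative 0; P3 gets 3, best alternative 1. No profitable deviation — NE.
(T, Q, Out): P1 can switch to B (0 → 4). Not NE.
(B, P, In): P1 can switch to T (0 → 9). Not NE.
(B, P, Out): P1 can switch to T (6 → 10). Not NE.
(B, Q, In): P1 can switch to T (7 → 12). Not NE.
(B, Q, Out): P1 gets 4, best alternative 0; P2 gets 9, best alternative 7; P3 gets 7, best alternative 0. No profitable deviation — NE.

The pure Nash equilibria are (T, P, Out), (T, Q, In), (B, Q, Out).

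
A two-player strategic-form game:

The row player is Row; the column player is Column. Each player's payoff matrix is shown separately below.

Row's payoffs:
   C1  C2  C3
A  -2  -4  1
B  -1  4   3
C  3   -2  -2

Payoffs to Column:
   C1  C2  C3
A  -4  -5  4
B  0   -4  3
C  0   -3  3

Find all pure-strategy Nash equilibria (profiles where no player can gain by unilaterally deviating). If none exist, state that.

Row against C1: payoffs -2, -1, 3 → best response C.
Row against C2: payoffs -4, 4, -2 → best response B.
Row against C3: payoffs 1, 3, -2 → best response B.
Column against A: payoffs -4, -5, 4 → best response C3.
Column against B: payoffs 0, -4, 3 → best response C3.
Column against C: payoffs 0, -3, 3 → best response C3.
Mutual best responses: (B, C3).

(B, C3)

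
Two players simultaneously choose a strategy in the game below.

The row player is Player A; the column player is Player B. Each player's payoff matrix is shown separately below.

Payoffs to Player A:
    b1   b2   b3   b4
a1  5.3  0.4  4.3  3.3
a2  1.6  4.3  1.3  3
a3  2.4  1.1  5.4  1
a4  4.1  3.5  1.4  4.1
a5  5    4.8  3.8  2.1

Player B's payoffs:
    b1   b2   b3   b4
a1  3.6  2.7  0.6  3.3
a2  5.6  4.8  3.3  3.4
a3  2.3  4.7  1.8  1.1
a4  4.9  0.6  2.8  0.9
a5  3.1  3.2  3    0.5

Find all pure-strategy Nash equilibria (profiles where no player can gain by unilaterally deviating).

Player A against b1: payoffs 5.3, 1.6, 2.4, 4.1, 5 → best response a1.
Player A against b2: payoffs 0.4, 4.3, 1.1, 3.5, 4.8 → best response a5.
Player A against b3: payoffs 4.3, 1.3, 5.4, 1.4, 3.8 → best response a3.
Player A against b4: payoffs 3.3, 3, 1, 4.1, 2.1 → best response a4.
Player B against a1: payoffs 3.6, 2.7, 0.6, 3.3 → best response b1.
Player B against a2: payoffs 5.6, 4.8, 3.3, 3.4 → best response b1.
Player B against a3: payoffs 2.3, 4.7, 1.8, 1.1 → best response b2.
Player B against a4: payoffs 4.9, 0.6, 2.8, 0.9 → best response b1.
Player B against a5: payoffs 3.1, 3.2, 3, 0.5 → best response b2.
Mutual best responses: (a1, b1); (a5, b2).

(a1, b1); (a5, b2)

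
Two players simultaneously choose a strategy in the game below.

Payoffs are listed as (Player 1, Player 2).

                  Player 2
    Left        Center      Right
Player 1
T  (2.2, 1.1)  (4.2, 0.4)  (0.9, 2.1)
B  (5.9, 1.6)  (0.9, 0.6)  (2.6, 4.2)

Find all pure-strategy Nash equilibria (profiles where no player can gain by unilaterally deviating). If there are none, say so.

(B, Right)

Player 1 against Left: payoffs 2.2, 5.9 → best response B.
Player 1 against Center: payoffs 4.2, 0.9 → best response T.
Player 1 against Right: payoffs 0.9, 2.6 → best response B.
Player 2 against T: payoffs 1.1, 0.4, 2.1 → best response Right.
Player 2 against B: payoffs 1.6, 0.6, 4.2 → best response Right.
Mutual best responses: (B, Right).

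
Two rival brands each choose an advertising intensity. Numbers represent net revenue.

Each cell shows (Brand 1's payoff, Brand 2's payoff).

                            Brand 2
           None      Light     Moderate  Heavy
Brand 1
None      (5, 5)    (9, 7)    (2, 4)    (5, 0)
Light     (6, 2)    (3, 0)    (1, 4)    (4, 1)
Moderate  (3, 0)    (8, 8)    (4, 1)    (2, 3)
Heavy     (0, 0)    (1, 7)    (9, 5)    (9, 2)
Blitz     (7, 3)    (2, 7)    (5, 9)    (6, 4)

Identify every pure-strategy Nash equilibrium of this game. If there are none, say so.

(None, Light)

Brand 1 against None: payoffs 5, 6, 3, 0, 7 → best response Blitz.
Brand 1 against Light: payoffs 9, 3, 8, 1, 2 → best response None.
Brand 1 against Moderate: payoffs 2, 1, 4, 9, 5 → best response Heavy.
Brand 1 against Heavy: payoffs 5, 4, 2, 9, 6 → best response Heavy.
Brand 2 against None: payoffs 5, 7, 4, 0 → best response Light.
Brand 2 against Light: payoffs 2, 0, 4, 1 → best response Moderate.
Brand 2 against Moderate: payoffs 0, 8, 1, 3 → best response Light.
Brand 2 against Heavy: payoffs 0, 7, 5, 2 → best response Light.
Brand 2 against Blitz: payoffs 3, 7, 9, 4 → best response Moderate.
Mutual best responses: (None, Light).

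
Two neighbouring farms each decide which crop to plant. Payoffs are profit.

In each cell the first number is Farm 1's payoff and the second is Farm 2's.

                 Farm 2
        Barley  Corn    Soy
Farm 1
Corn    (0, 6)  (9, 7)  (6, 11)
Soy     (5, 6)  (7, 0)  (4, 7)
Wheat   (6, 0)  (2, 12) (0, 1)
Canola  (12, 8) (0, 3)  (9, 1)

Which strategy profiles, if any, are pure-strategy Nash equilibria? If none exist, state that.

(Canola, Barley)

Farm 1 against Barley: payoffs 0, 5, 6, 12 → best response Canola.
Farm 1 against Corn: payoffs 9, 7, 2, 0 → best response Corn.
Farm 1 against Soy: payoffs 6, 4, 0, 9 → best response Canola.
Farm 2 against Corn: payoffs 6, 7, 11 → best response Soy.
Farm 2 against Soy: payoffs 6, 0, 7 → best response Soy.
Farm 2 against Wheat: payoffs 0, 12, 1 → best response Corn.
Farm 2 against Canola: payoffs 8, 3, 1 → best response Barley.
Mutual best responses: (Canola, Barley).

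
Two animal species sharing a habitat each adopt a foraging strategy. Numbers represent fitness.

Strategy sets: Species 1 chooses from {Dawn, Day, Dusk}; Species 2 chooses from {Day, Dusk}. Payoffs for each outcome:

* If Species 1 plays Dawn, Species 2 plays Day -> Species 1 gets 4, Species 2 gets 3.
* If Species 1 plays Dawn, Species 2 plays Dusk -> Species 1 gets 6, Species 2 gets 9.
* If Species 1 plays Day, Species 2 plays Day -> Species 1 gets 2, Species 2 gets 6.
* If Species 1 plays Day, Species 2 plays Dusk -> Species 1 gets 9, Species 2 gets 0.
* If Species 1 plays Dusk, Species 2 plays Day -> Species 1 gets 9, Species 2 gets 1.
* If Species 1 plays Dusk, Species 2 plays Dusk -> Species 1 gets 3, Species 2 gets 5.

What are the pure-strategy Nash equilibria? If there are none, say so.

Species 1 against Day: payoffs 4, 2, 9 → best response Dusk.
Species 1 against Dusk: payoffs 6, 9, 3 → best response Day.
Species 2 against Dawn: payoffs 3, 9 → best response Dusk.
Species 2 against Day: payoffs 6, 0 → best response Day.
Species 2 against Dusk: payoffs 1, 5 → best response Dusk.
No profile is a mutual best response for all players.

No pure-strategy Nash equilibrium.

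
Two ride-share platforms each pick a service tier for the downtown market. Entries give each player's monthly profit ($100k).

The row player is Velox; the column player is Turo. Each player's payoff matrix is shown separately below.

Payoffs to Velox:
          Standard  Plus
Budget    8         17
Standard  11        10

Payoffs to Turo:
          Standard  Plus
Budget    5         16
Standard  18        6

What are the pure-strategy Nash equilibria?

(Budget, Plus) and (Standard, Standard)

Velox against Standard: payoffs 8, 11 → best response Standard.
Velox against Plus: payoffs 17, 10 → best response Budget.
Turo against Budget: payoffs 5, 16 → best response Plus.
Turo against Standard: payoffs 18, 6 → best response Standard.
Mutual best responses: (Budget, Plus); (Standard, Standard).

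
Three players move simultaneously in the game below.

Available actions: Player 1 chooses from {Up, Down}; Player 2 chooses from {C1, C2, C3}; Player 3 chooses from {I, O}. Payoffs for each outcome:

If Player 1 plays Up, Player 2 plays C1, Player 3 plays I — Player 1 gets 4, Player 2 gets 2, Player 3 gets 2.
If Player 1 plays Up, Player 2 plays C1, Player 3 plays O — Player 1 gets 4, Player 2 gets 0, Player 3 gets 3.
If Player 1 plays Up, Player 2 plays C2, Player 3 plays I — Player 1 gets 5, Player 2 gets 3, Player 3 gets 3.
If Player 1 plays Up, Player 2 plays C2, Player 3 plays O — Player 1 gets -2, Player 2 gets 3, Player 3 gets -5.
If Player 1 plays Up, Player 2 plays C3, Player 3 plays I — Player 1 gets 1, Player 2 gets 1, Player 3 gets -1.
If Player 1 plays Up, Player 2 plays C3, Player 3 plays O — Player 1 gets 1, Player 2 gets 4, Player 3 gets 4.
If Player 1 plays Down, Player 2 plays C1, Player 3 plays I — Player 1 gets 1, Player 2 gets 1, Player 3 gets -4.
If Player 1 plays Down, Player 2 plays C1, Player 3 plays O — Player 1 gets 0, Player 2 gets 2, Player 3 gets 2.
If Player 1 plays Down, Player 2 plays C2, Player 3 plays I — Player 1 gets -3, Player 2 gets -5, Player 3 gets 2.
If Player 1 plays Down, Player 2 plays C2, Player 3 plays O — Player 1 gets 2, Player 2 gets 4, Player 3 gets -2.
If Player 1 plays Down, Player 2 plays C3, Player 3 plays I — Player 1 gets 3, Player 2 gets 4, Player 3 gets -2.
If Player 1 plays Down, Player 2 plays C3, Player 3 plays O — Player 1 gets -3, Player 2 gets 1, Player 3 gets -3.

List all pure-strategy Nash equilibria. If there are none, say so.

Player 1 against (C1, I): payoffs 4, 1 → best response Up.
Player 1 against (C1, O): payoffs 4, 0 → best response Up.
Player 1 against (C2, I): payoffs 5, -3 → best response Up.
Player 1 against (C2, O): payoffs -2, 2 → best response Down.
Player 1 against (C3, I): payoffs 1, 3 → best response Down.
Player 1 against (C3, O): payoffs 1, -3 → best response Up.
Player 2 against (Up, I): payoffs 2, 3, 1 → best response C2.
Player 2 against (Up, O): payoffs 0, 3, 4 → best response C3.
Player 2 against (Down, I): payoffs 1, -5, 4 → best response C3.
Player 2 against (Down, O): payoffs 2, 4, 1 → best response C2.
Player 3 against (Up, C1): payoffs 2, 3 → best response O.
Player 3 against (Up, C2): payoffs 3, -5 → best response I.
Player 3 against (Up, C3): payoffs -1, 4 → best response O.
Player 3 against (Down, C1): payoffs -4, 2 → best response O.
Player 3 against (Down, C2): payoffs 2, -2 → best response I.
Player 3 against (Down, C3): payoffs -2, -3 → best response I.
Mutual best responses: (Up, C2, I); (Up, C3, O); (Down, C3, I).

Pure-strategy Nash equilibria: (Up, C2, I); (Up, C3, O); (Down, C3, I)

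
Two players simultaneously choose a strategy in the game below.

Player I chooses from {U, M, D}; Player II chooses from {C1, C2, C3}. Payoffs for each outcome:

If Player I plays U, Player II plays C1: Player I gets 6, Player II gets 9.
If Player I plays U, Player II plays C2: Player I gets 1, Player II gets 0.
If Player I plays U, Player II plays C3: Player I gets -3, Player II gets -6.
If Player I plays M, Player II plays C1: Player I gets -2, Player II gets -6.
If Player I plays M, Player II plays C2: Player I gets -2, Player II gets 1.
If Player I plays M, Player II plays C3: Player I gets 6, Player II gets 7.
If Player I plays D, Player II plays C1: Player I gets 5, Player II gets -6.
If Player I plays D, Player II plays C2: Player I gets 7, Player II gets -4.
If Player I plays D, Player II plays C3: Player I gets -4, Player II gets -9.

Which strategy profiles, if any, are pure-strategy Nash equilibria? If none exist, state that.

(U, C1): Player I gets 6, best alternative 5; Player II gets 9, best alternative 0. No profitable deviation — NE.
(U, C2): Player I can switch to D (1 → 7). Not NE.
(U, C3): Player I can switch to M (-3 → 6). Not NE.
(M, C1): Player I can switch to U (-2 → 6). Not NE.
(M, C2): Player I can switch to U (-2 → 1). Not NE.
(M, C3): Player I gets 6, best alternative -3; Player II gets 7, best alternative 1. No profitable deviation — NE.
(D, C1): Player I can switch to U (5 → 6). Not NE.
(D, C2): Player I gets 7, best alternative 1; Player II gets -4, best alternative -6. No profitable deviation — NE.
(D, C3): Player I can switch to U (-4 → -3). Not NE.

Pure-strategy Nash equilibria: (U, C1); (M, C3); (D, C2)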